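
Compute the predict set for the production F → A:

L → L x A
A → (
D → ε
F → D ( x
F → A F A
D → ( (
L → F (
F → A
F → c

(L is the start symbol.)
{ '(' }

PREDICT(F → A) = (FIRST(RHS) \ {ε}) ∪ (FOLLOW(F) if ε ∈ FIRST(RHS), i.e. RHS ⇒* ε)
FIRST(A) = { '(' }
FIRST(A) = { '(' }
ε ∉ FIRST(A), so FOLLOW(F) is not added.
PREDICT(F → A) = { '(' }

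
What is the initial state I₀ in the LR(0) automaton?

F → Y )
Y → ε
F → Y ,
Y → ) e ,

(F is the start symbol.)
First, augment the grammar with F' → F
I₀ = CLOSURE({ [F' → . F] }):
  [F' → . F] has the dot before F: add [F → . Y )], [F → . Y ,]
  [F → . Y )] has the dot before Y: add [Y → .], [Y → . ) e ,]
No further items can be added.

I₀ = { [F → . Y )], [F → . Y ,], [F' → . F], [Y → . ) e ,], [Y → .] }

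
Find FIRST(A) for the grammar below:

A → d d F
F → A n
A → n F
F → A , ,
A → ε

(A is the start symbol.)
{ 'd', 'n', ε }

To compute FIRST(A), examine every production with A on the left-hand side, reading each right-hand side left to right until a non-nullable symbol is reached.

From A → d d F:
  - d is a terminal: add 'd' and stop
From A → n F:
  - n is a terminal: add 'n' and stop
From A → ε:
  - ε-production, so ε ∈ FIRST(A)

Collecting: FIRST(A) = { 'd', 'n', ε }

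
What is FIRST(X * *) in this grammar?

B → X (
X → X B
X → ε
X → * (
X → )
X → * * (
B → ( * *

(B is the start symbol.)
FIRST sets of the non-terminals involved (from the grammar, by fixed-point iteration):
  FIRST(X) = { '(', ')', '*', ε }

To compute FIRST(X * *), process the symbols left to right:
Symbol X is a non-terminal. Add FIRST(X) \ {ε} = { '(', ')', '*' }
X is nullable (ε ∈ FIRST(X)), continue to the next symbol.
Symbol * is a terminal. Add '*' and stop.
FIRST(X * *) = { '(', ')', '*' }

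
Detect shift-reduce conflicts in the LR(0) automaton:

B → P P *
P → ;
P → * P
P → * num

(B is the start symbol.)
A shift-reduce conflict occurs when an LR(0) state has both:
  - a complete (reduce) item [A → α .] (dot at the end), and
  - a shift item [B → β . c γ] (dot before a terminal).

Augment with B' → B and build the canonical LR(0) collection (I0 = CLOSURE({[B' → . B]}), then GOTO on every symbol after a dot until no new states appear). It has 9 states:
  I0: { [B → . P P *], [B' → . B], [P → . * P], [P → . * num], [P → . ;] }  — shift
  I1: { [P → * . P], [P → * . num], [P → . * P], [P → . * num], [P → . ;] }  — shift
  I2: { [P → ; .] }  — reduce
  I3: { [B' → B .] }  — accept
  I4: { [B → P . P *], [P → . * P], [P → . * num], [P → . ;] }  — shift
  I5: { [B → P P . *] }  — shift
  I6: { [B → P P * .] }  — reduce
  I7: { [P → * P .] }  — reduce
  I8: { [P → * num .] }  — reduce

No state contains both a complete item and a shift item.

Answer: No shift-reduce conflicts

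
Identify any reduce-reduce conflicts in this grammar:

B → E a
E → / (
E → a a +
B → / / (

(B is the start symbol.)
Augment with B' → B and build the canonical LR(0) collection (I0 = CLOSURE({[B' → . B]}), then GOTO on every symbol after a dot until no new states appear). It has 11 states:
  I0: { [B → . / / (], [B → . E a], [B' → . B], [E → . / (], [E → . a a +] }  — shift
  I1: { [B → / . / (], [E → / . (] }  — shift
  I2: { [B' → B .] }  — accept
  I3: { [B → E . a] }  — shift
  I4: { [E → a . a +] }  — shift
  I5: { [E → a a . +] }  — shift
  I6: { [E → a a + .] }  — reduce
  I7: { [B → E a .] }  — reduce
  I8: { [E → / ( .] }  — reduce
  I9: { [B → / / . (] }  — shift
  I10: { [B → / / ( .] }  — reduce

No state contains more than one complete item.

Answer: No reduce-reduce conflicts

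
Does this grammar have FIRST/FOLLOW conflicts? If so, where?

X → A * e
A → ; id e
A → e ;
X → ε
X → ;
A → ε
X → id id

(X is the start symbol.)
A FIRST/FOLLOW conflict occurs when a non-terminal N has a nullable alternative N → β (β ⇒* ε) and another alternative N → α with FIRST(α) ∩ FOLLOW(N) ≠ ∅: on such a lookahead the parser cannot decide between expanding α and letting N vanish via β.

Nullable non-terminals: A, X.
FIRST sets used below: FIRST(A) = { ';', 'e', ε }

A: nullable alternative(s) A → ε; FOLLOW(A) = { '*' }
  A → ; id e: FIRST \ {ε} = { ';' } — disjoint from FOLLOW(A)
  A → e ;: FIRST \ {ε} = { 'e' } — disjoint from FOLLOW(A)
  A → ε: FIRST \ {ε} = { } — this is the only nullable alternative, skip

X: nullable alternative(s) X → ε; FOLLOW(X) = { $ }
  X → A * e: FIRST \ {ε} = { '*', ';', 'e' } — disjoint from FOLLOW(X)
  X → ε: FIRST \ {ε} = { } — this is the only nullable alternative, skip
  X → ;: FIRST \ {ε} = { ';' } — disjoint from FOLLOW(X)
  X → id id: FIRST \ {ε} = { 'id' } — disjoint from FOLLOW(X)

No FIRST/FOLLOW conflicts found.

Answer: No FIRST/FOLLOW conflicts.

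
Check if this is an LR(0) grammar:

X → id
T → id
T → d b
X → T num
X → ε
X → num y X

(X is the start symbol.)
No. Shift-reduce conflict between [X → .] and [T → . d b]

Augment with X' → X and build the canonical LR(0) collection (I0 = CLOSURE({[X' → . X]}), then GOTO on every symbol after a dot until no new states appear). It has 10 states:
  I0: { [T → . d b], [T → . id], [X → . T num], [X → . id], [X → . num y X], [X → .], [X' → . X] }  — shift, reduce
  I1: { [X → T . num] }  — shift
  I2: { [X' → X .] }  — accept
  I3: { [T → d . b] }  — shift
  I4: { [T → id .], [X → id .] }  — 2 reduces
  I5: { [X → num . y X] }  — shift
  I6: { [T → . d b], [T → . id], [X → . T num], [X → . id], [X → . num y X], [X → .], [X → num y . X] }  — shift, reduce
  I7: { [X → num y X .] }  — reduce
  I8: { [T → d b .] }  — reduce
  I9: { [X → T num .] }  — reduce

Conflict in state I0:
  Shift-reduce conflict between [X → .] and [T → . d b]
So the grammar is NOT LR(0).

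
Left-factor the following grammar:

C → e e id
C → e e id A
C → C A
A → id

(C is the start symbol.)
C → e e id C'
C' → ε
C' → A
C → C A
A → id

Left-factoring transforms A → αβ₁ | αβ₂ into A → αA' and A' → β₁ | β₂
(α is the longest common prefix among the alternatives). Repeat until
no nonterminal has two alternatives with a common prefix.

Round 1: C has alternatives sharing prefix 'e e id'. Introduce C': C → e e id C'
  Add: C' → ε
  Add: C' → A

No remaining common prefixes — done.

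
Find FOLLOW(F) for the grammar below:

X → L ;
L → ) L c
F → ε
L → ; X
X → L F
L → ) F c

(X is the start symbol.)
{ $, ';', 'c' }

In X → L F: F is at the end, add FOLLOW(X)
In L → ) F c: F is followed by c, add FIRST(c) \ {ε} = { 'c' }

The FOLLOW sets referred to above (computed the same way, to a fixed point):
  FOLLOW(X) = { $, ';', 'c' }

Taking the union: FOLLOW(F) = { $, ';', 'c' }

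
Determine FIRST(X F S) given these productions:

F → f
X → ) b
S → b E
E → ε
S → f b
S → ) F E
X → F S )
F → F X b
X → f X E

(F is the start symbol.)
{ ')', 'f' }

FIRST sets of the non-terminals involved (from the grammar, by fixed-point iteration):
  FIRST(X) = { ')', 'f' }

To compute FIRST(X F S), process the symbols left to right:
Symbol X is a non-terminal. Add FIRST(X) \ {ε} = { ')', 'f' }
X is not nullable (ε ∉ FIRST(X)), so stop here.
FIRST(X F S) = { ')', 'f' }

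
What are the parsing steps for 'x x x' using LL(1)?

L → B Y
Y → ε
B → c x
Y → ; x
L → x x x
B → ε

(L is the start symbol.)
Stack is shown with the top on the left.

Stack    Input    Action
------------------------
L $      x x x $  output L → x x x
x x x $  x x x $  match 'x'
x x $    x x $    match 'x'
x $      x $      match 'x'
$        $        accept

The string is accepted.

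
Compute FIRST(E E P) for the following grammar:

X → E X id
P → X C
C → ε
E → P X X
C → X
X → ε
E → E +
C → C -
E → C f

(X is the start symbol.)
FIRST sets of the non-terminals involved (from the grammar, by fixed-point iteration):
  FIRST(E) = { '+', '-', 'f', 'id', ε }
  FIRST(P) = { '+', '-', 'f', 'id', ε }

To compute FIRST(E E P), process the symbols left to right:
Symbol E is a non-terminal. Add FIRST(E) \ {ε} = { '+', '-', 'f', 'id' }
E is nullable (ε ∈ FIRST(E)), continue to the next symbol.
Symbol E is a non-terminal. Add FIRST(E) \ {ε} = { '+', '-', 'f', 'id' }
E is nullable (ε ∈ FIRST(E)), continue to the next symbol.
Symbol P is a non-terminal. Add FIRST(P) \ {ε} = { '+', '-', 'f', 'id' }
P is nullable (ε ∈ FIRST(P)), continue to the next symbol.
All symbols are nullable, so ε is in the result.
FIRST(E E P) = { '+', '-', 'f', 'id', ε }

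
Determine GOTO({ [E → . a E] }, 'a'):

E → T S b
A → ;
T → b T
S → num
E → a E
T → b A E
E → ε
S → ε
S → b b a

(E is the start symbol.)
{ [E → . T S b], [E → . a E], [E → .], [E → a . E], [T → . b A E], [T → . b T] }

GOTO(I, 'a') = CLOSURE({ [A → αX.β] : [A → α.Xβ] ∈ I, X = 'a' })

Items with dot before 'a', with the dot advanced:
  [E → . a E] → [E → a . E]
Closure of the advanced items:
  [E → a . E] has the dot before E: add [E → . T S b], [E → . a E], [E → .]
  [E → . T S b] has the dot before T: add [T → . b T], [T → . b A E]

GOTO = { [E → . T S b], [E → . a E], [E → .], [E → a . E], [T → . b A E], [T → . b T] }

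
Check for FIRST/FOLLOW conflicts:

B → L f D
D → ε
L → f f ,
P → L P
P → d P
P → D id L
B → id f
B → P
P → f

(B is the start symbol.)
A FIRST/FOLLOW conflict occurs when a non-terminal N has a nullable alternative N → β (β ⇒* ε) and another alternative N → α with FIRST(α) ∩ FOLLOW(N) ≠ ∅: on such a lookahead the parser cannot decide between expanding α and letting N vanish via β.

Nullable non-terminals: D.
D has a nullable alternative but only one production, so nothing to check.

B, L, P have no nullable alternative, so no FIRST/FOLLOW check is needed there.

No FIRST/FOLLOW conflicts found.

Answer: No FIRST/FOLLOW conflicts.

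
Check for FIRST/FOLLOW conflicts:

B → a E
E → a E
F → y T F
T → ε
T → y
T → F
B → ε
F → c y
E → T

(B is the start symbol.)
Nullable non-terminals: B, E, T.
FIRST sets used below: FIRST(T) = { 'c', 'y', ε }, FIRST(F) = { 'c', 'y' }

B: nullable alternative(s) B → ε; FOLLOW(B) = { $ }
  B → a E: FIRST \ {ε} = { 'a' } — disjoint from FOLLOW(B)
  B → ε: FIRST \ {ε} = { } — this is the only nullable alternative, skip

E: nullable alternative(s) E → T; FOLLOW(E) = { $ }
  E → a E: FIRST \ {ε} = { 'a' } — disjoint from FOLLOW(E)
  E → T: FIRST \ {ε} = { 'c', 'y' } — this is the only nullable alternative, skip

T: nullable alternative(s) T → ε; FOLLOW(T) = { $, 'c', 'y' }
  T → ε: FIRST \ {ε} = { } — this is the only nullable alternative, skip
  T → y: FIRST \ {ε} = { 'y' } — overlaps FOLLOW(T) on { 'y' }: CONFLICT
  T → F: FIRST \ {ε} = { 'c', 'y' } — overlaps FOLLOW(T) on { 'c', 'y' }: CONFLICT

F has no nullable alternative, so no FIRST/FOLLOW check is needed there.

So the grammar has 2 FIRST/FOLLOW conflicts (marked CONFLICT above).

Answer: Yes. T → y with FOLLOW(T) on { 'y' }; T → F with FOLLOW(T) on { 'c', 'y' }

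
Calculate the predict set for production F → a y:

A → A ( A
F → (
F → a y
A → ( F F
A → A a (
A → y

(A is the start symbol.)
PREDICT(F → a y) = (FIRST(RHS) \ {ε}) ∪ (FOLLOW(F) if ε ∈ FIRST(RHS), i.e. RHS ⇒* ε)
FIRST(a y) = { 'a' }
ε ∉ FIRST(a y), so FOLLOW(F) is not added.
PREDICT(F → a y) = { 'a' }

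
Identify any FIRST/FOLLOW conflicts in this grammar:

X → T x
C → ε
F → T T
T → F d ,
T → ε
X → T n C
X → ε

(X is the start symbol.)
Yes. T → F d ',' with FOLLOW(T) on { 'd' }

Nullable non-terminals: C, F, T, X.
FIRST sets used below: FIRST(F) = { 'd', ε }, FIRST(T) = { 'd', ε }
C has a nullable alternative but only one production, so nothing to check.
F has a nullable alternative but only one production, so nothing to check.

T: nullable alternative(s) T → ε; FOLLOW(T) = { 'd', 'n', 'x' }
  T → F d ,: FIRST \ {ε} = { 'd' } — overlaps FOLLOW(T) on { 'd' }: CONFLICT
  T → ε: FIRST \ {ε} = { } — this is the only nullable alternative, skip

X: nullable alternative(s) X → ε; FOLLOW(X) = { $ }
  X → T x: FIRST \ {ε} = { 'd', 'x' } — disjoint from FOLLOW(X)
  X → T n C: FIRST \ {ε} = { 'd', 'n' } — disjoint from FOLLOW(X)
  X → ε: FIRST \ {ε} = { } — this is the only nullable alternative, skip

So the grammar has 1 FIRST/FOLLOW conflict (marked CONFLICT above).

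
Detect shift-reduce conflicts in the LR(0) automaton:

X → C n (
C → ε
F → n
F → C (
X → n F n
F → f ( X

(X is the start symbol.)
A shift-reduce conflict occurs when an LR(0) state has both:
  - a complete (reduce) item [A → α .] (dot at the end), and
  - a shift item [B → β . c γ] (dot before a terminal).

Augment with X' → X and build the canonical LR(0) collection (I0 = CLOSURE({[X' → . X]}), then GOTO on every symbol after a dot until no new states appear). It has 14 states:
  I0: { [C → .], [X → . C n (], [X → . n F n], [X' → . X] }  — shift, reduce
  I1: { [X → C . n (] }  — shift
  I2: { [X' → X .] }  — accept
  I3: { [C → .], [F → . C (], [F → . f ( X], [F → . n], [X → n . F n] }  — shift, reduce
  I4: { [F → C . (] }  — shift
  I5: { [X → n F . n] }  — shift
  I6: { [F → f . ( X] }  — shift
  I7: { [F → n .] }  — reduce
  I8: { [C → .], [F → f ( . X], [X → . C n (], [X → . n F n] }  — shift, reduce
  I9: { [F → f ( X .] }  — reduce
  I10: { [X → n F n .] }  — reduce
  I11: { [F → C ( .] }  — reduce
  I12: { [X → C n . (] }  — shift
  I13: { [X → C n ( .] }  — reduce

I0 contains reduce item [C → .] and shift item [X → . n F n] — shift-reduce conflict.
I3 contains reduce item [C → .] and shift items [F → . f ( X], [F → . n] — shift-reduce conflict.
I8 contains reduce item [C → .] and shift item [X → . n F n] — shift-reduce conflict.

Answer: Yes — I0: [C → .] vs [X → . n F n]; I3: [C → .] vs [F → . f ( X]; I8: [C → .] vs [X → . n F n]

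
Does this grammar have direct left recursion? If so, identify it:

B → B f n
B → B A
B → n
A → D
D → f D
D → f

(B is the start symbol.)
Direct left recursion occurs when N → N α for some non-terminal N (the right-hand side begins with the left-hand side itself).

B → B f n: LEFT RECURSIVE (starts with B)
B → B A: LEFT RECURSIVE (starts with B)
B → n: starts with n
A → D: starts with D
D → f D: starts with f
D → f: starts with f

The grammar has direct left recursion on: B.

Answer: Yes, B is left-recursive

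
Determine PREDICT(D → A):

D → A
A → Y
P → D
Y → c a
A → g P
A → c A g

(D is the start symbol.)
{ 'c', 'g' }

PREDICT(D → A) = (FIRST(RHS) \ {ε}) ∪ (FOLLOW(D) if ε ∈ FIRST(RHS), i.e. RHS ⇒* ε)
FIRST(A) = { 'c', 'g' }
FIRST(A) = { 'c', 'g' }
ε ∉ FIRST(A), so FOLLOW(D) is not added.
PREDICT(D → A) = { 'c', 'g' }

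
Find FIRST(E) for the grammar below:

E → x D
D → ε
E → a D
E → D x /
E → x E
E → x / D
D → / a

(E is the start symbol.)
To compute FIRST(E), examine every production with E on the left-hand side, reading each right-hand side left to right until a non-nullable symbol is reached.

FIRST sets of the other non-terminals involved (by the same procedure, iterated to a fixed point):
  FIRST(D) = { '/', ε }

From E → x D:
  - x is a terminal: add 'x' and stop
From E → a D:
  - a is a terminal: add 'a' and stop
From E → D x /:
  - D is a non-terminal: add FIRST(D) \ {ε} = { '/' }
    D is nullable, so continue to the next symbol
  - x is a terminal: add 'x' and stop
From E → x E:
  - x is a terminal: add 'x' and stop
From E → x / D:
  - x is a terminal: add 'x' and stop

Collecting: FIRST(E) = { '/', 'a', 'x' }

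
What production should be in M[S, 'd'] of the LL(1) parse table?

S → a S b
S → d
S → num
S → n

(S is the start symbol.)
To find M[S, 'd'], we find productions for S where 'd' is in the predict set (PREDICT(N → α) = (FIRST(α) \ {ε}) ∪ (FOLLOW(N) if α ⇒* ε)).

S → a S b: PREDICT = { 'a' }
S → d: PREDICT = { 'd' }
  'd' is in predict set, so this production goes in M[S, 'd']
S → num: PREDICT = { 'num' }
S → n: PREDICT = { 'n' }

M[S, 'd'] = S → d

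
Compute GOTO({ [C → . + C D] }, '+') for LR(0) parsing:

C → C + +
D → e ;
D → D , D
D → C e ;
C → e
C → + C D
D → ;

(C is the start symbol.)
GOTO(I, '+') = CLOSURE({ [A → αX.β] : [A → α.Xβ] ∈ I, X = '+' })

Items with dot before '+', with the dot advanced:
  [C → . + C D] → [C → + . C D]
Closure of the advanced items:
  [C → + . C D] has the dot before C: add [C → . C + +], [C → . e], [C → . + C D]

GOTO = { [C → + . C D], [C → . + C D], [C → . C + +], [C → . e] }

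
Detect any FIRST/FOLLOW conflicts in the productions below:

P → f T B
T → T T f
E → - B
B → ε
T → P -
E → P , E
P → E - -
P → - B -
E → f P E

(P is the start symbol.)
A FIRST/FOLLOW conflict occurs when a non-terminal N has a nullable alternative N → β (β ⇒* ε) and another alternative N → α with FIRST(α) ∩ FOLLOW(N) ≠ ∅: on such a lookahead the parser cannot decide between expanding α and letting N vanish via β.

Nullable non-terminals: B.
B has a nullable alternative but only one production, so nothing to check.

E, P, T have no nullable alternative, so no FIRST/FOLLOW check is needed there.

No FIRST/FOLLOW conflicts found.

Answer: No FIRST/FOLLOW conflicts.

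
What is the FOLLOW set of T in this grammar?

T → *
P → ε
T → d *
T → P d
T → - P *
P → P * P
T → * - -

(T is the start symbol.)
T is the start symbol, so $ ∈ FOLLOW(T).
T does not occur on any right-hand side.

Taking the union: FOLLOW(T) = { $ }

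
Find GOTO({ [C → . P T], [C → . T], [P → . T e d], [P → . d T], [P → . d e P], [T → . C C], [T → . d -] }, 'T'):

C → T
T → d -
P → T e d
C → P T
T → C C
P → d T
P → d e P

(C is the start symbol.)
{ [C → T .], [P → T . e d] }

GOTO(I, 'T') = CLOSURE({ [A → αX.β] : [A → α.Xβ] ∈ I, X = 'T' })

Items with dot before 'T', with the dot advanced:
  [C → . T] → [C → T .]
  [P → . T e d] → [P → T . e d]
Closure adds nothing (no advanced item has the dot before a non-terminal).

GOTO = { [C → T .], [P → T . e d] }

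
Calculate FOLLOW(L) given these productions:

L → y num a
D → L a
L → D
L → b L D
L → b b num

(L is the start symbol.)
To compute FOLLOW(L), find every occurrence of L on a right-hand side N → α L β: add FIRST(β) \ {ε}, and if β is empty or nullable also add FOLLOW(N). Iterate to a fixed point.

L is the start symbol, so $ ∈ FOLLOW(L).
In D → L a: L is followed by a, add FIRST(a) \ {ε} = { 'a' }
In L → b L D: L is followed by D, add FIRST(D) \ {ε} = { 'b', 'y' }

Taking the union: FOLLOW(L) = { $, 'a', 'b', 'y' }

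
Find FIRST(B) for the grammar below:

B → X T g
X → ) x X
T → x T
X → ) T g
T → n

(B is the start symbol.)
FIRST sets of the other non-terminals involved (by the same procedure, iterated to a fixed point):
  FIRST(X) = { ')' }

From B → X T g:
  - X is a non-terminal: add FIRST(X) \ {ε} = { ')' }
    X is not nullable, so stop

Collecting: FIRST(B) = { ')' }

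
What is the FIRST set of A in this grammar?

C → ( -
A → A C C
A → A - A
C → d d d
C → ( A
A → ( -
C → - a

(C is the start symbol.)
To compute FIRST(A), examine every production with A on the left-hand side, reading each right-hand side left to right until a non-nullable symbol is reached.

From A → A C C:
  - A is the symbol being defined: contributes nothing new
    A is not nullable, so stop
From A → A - A:
  - A is the symbol being defined: contributes nothing new
    A is not nullable, so stop
From A → ( -:
  - '(' is a terminal: add '(' and stop

Collecting: FIRST(A) = { '(' }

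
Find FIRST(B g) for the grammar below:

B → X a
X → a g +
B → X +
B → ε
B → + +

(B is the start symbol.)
{ '+', 'a', 'g' }

FIRST sets of the non-terminals involved (from the grammar, by fixed-point iteration):
  FIRST(B) = { '+', 'a', ε }

To compute FIRST(B g), process the symbols left to right:
Symbol B is a non-terminal. Add FIRST(B) \ {ε} = { '+', 'a' }
B is nullable (ε ∈ FIRST(B)), continue to the next symbol.
Symbol g is a terminal. Add 'g' and stop.
FIRST(B g) = { '+', 'a', 'g' }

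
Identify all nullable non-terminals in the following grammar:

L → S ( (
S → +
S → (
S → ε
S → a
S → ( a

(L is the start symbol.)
{ 'S' }

ε-productions: S → ε
So S is immediately nullable.
No further non-terminal can be added: every production for the remaining non-terminals contains a terminal or a non-nullable non-terminal.
Nullable = { 'S' }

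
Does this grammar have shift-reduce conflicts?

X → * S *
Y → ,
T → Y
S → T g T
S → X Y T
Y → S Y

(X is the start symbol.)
Yes — I9: [T → Y .] vs [X → . * S *]; I10: [S → X Y T .] vs [S → T . g T]; I12: [S → T g T .] vs [S → T . g T]; I14: [X → * S * .] vs [X → . * S *]

Augment with X' → X and build the canonical LR(0) collection (I0 = CLOSURE({[X' → . X]}), then GOTO on every symbol after a dot until no new states appear). It has 15 states:
  I0: { [X → . * S *], [X' → . X] }  — shift
  I1: { [S → . T g T], [S → . X Y T], [T → . Y], [X → * . S *], [X → . * S *], [Y → . ,], [Y → . S Y] }  — shift
  I2: { [X' → X .] }  — accept
  I3: { [Y → , .] }  — reduce
  I4: { [S → . T g T], [S → . X Y T], [T → . Y], [X → * S . *], [X → . * S *], [Y → . ,], [Y → . S Y], [Y → S . Y] }  — shift
  I5: { [S → T . g T] }  — shift
  I6: { [S → . T g T], [S → . X Y T], [S → X . Y T], [T → . Y], [X → . * S *], [Y → . ,], [Y → . S Y] }  — shift
  I7: { [T → Y .] }  — reduce
  I8: { [S → . T g T], [S → . X Y T], [T → . Y], [X → . * S *], [Y → . ,], [Y → . S Y], [Y → S . Y] }  — shift
  I9: { [S → . T g T], [S → . X Y T], [S → X Y . T], [T → . Y], [T → Y .], [X → . * S *], [Y → . ,], [Y → . S Y] }  — shift, reduce
  I10: { [S → T . g T], [S → X Y T .] }  — shift, reduce
  I11: { [S → . T g T], [S → . X Y T], [S → T g . T], [T → . Y], [X → . * S *], [Y → . ,], [Y → . S Y] }  — shift
  I12: { [S → T . g T], [S → T g T .] }  — shift, reduce
  I13: { [T → Y .], [Y → S Y .] }  — 2 reduces
  I14: { [S → . T g T], [S → . X Y T], [T → . Y], [X → * . S *], [X → * S * .], [X → . * S *], [Y → . ,], [Y → . S Y] }  — shift, reduce

I9 contains reduce item [T → Y .] and shift items [X → . * S *], [Y → . ,] — shift-reduce conflict.
I10 contains reduce item [S → X Y T .] and shift item [S → T . g T] — shift-reduce conflict.
I12 contains reduce item [S → T g T .] and shift item [S → T . g T] — shift-reduce conflict.
I14 contains reduce item [X → * S * .] and shift items [X → . * S *], [Y → . ,] — shift-reduce conflict.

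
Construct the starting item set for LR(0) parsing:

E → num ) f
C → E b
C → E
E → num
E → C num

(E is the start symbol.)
First, augment the grammar with E' → E
I₀ = CLOSURE({ [E' → . E] }):
  [E' → . E] has the dot before E: add [E → . num ) f], [E → . num], [E → . C num]
  [E → . C num] has the dot before C: add [C → . E b], [C → . E]
No further items can be added.

I₀ = { [C → . E b], [C → . E], [E → . C num], [E → . num ) f], [E → . num], [E' → . E] }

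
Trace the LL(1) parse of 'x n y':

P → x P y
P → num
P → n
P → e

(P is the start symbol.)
LL(1) parsing maintains a stack (initially the start symbol over $) and the input. At each step: if the stack top is a terminal, match it against the current input token; if it is a non-terminal N, replace it with the RHS of M[N, lookahead] (the unique production whose predict set contains the lookahead).

Stack is shown with the top on the left.

Stack    Input    Action
------------------------
P $      x n y $  output P → x P y
x P y $  x n y $  match 'x'
P y $    n y $    output P → n
n y $    n y $    match 'n'
y $      y $      match 'y'
$        $        accept

The string is accepted.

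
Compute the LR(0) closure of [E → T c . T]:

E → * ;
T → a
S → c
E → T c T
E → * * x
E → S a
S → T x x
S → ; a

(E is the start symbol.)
{ [E → T c . T], [T → . a] }

Start with: [E → T c . T]
  [E → T c . T] has the dot before T: add [T → . a]
No further items can be added.

CLOSURE = { [E → T c . T], [T → . a] }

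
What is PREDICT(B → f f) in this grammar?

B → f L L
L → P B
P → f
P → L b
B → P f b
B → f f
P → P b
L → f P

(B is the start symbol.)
{ 'f' }

PREDICT(B → f f) = (FIRST(RHS) \ {ε}) ∪ (FOLLOW(B) if ε ∈ FIRST(RHS), i.e. RHS ⇒* ε)
FIRST(f f) = { 'f' }
ε ∉ FIRST(f f), so FOLLOW(B) is not added.
PREDICT(B → f f) = { 'f' }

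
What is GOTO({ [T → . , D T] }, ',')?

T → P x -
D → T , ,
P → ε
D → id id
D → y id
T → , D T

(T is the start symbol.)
{ [D → . T , ,], [D → . id id], [D → . y id], [P → .], [T → , . D T], [T → . , D T], [T → . P x -] }

GOTO(I, ',') = CLOSURE({ [A → αX.β] : [A → α.Xβ] ∈ I, X = ',' })

Items with dot before ',', with the dot advanced:
  [T → . , D T] → [T → , . D T]
Closure of the advanced items:
  [T → , . D T] has the dot before D: add [D → . T , ,], [D → . id id], [D → . y id]
  [D → . T , ,] has the dot before T: add [T → . P x -], [T → . , D T]
  [T → . P x -] has the dot before P: add [P → .]

GOTO = { [D → . T , ,], [D → . id id], [D → . y id], [P → .], [T → , . D T], [T → . , D T], [T → . P x -] }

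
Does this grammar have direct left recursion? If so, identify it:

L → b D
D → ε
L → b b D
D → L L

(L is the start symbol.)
Direct left recursion occurs when N → N α for some non-terminal N (the right-hand side begins with the left-hand side itself).

L → b D: starts with b
D → ε: starts with ε
L → b b D: starts with b
D → L L: starts with L

No direct left recursion found.

Answer: No direct left recursion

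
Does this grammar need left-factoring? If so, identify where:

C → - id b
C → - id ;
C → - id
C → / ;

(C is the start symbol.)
Left-factoring is needed when two productions for the same non-terminal
share a common prefix on the right-hand side.

Productions for C:
  C → - id b
  C → - id ;
  C → - id
  C → / ;

Found common prefix '- id' in productions for C

Answer: Yes, C has productions with common prefix '- id'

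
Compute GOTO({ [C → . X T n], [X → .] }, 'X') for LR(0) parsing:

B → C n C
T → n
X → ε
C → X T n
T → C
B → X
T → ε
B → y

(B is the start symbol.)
{ [C → . X T n], [C → X . T n], [T → . C], [T → . n], [T → .], [X → .] }

GOTO(I, 'X') = CLOSURE({ [A → αX.β] : [A → α.Xβ] ∈ I, X = 'X' })

Items with dot before 'X', with the dot advanced:
  [C → . X T n] → [C → X . T n]
Closure of the advanced items:
  [C → X . T n] has the dot before T: add [T → . n], [T → . C], [T → .]
  [T → . C] has the dot before C: add [C → . X T n]
  [C → . X T n] has the dot before X: add [X → .]

GOTO = { [C → . X T n], [C → X . T n], [T → . C], [T → . n], [T → .], [X → .] }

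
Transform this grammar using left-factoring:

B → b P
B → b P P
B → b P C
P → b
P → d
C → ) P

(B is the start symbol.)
B → b P B'
B' → ε
B' → P
B' → C
P → b
P → d
C → ) P

Left-factoring transforms A → αβ₁ | αβ₂ into A → αA' and A' → β₁ | β₂
(α is the longest common prefix among the alternatives). Repeat until
no nonterminal has two alternatives with a common prefix.

Round 1: B has alternatives sharing prefix 'b P'. Introduce B': B → b P B'
  Add: B' → ε
  Add: B' → P
  Add: B' → C

No remaining common prefixes — done.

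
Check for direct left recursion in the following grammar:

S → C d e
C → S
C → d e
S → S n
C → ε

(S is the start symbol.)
Direct left recursion occurs when N → N α for some non-terminal N (the right-hand side begins with the left-hand side itself).

S → C d e: starts with C
C → S: starts with S
C → d e: starts with d
S → S n: LEFT RECURSIVE (starts with S)
C → ε: starts with ε

The grammar has direct left recursion on: S.

Answer: Yes, S is left-recursive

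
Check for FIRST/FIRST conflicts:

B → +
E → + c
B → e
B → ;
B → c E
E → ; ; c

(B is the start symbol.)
Productions for B:
  B → +: FIRST = { '+' }
  B → e: FIRST = { 'e' }
  B → ;: FIRST = { ';' }
  B → c E: FIRST = { 'c' }
Productions for E:
  E → + c: FIRST = { '+' }
  E → ; ; c: FIRST = { ';' }

All alternatives of each non-terminal have pairwise disjoint FIRST sets.

Answer: No FIRST/FIRST conflicts.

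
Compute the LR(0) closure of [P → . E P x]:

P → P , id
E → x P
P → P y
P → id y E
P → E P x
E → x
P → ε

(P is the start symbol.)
Start with: [P → . E P x]
  [P → . E P x] has the dot before E: add [E → . x P], [E → . x]
No further items can be added.

CLOSURE = { [E → . x P], [E → . x], [P → . E P x] }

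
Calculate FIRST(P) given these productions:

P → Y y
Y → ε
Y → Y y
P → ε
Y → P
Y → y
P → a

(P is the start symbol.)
{ 'a', 'y', ε }

To compute FIRST(P), examine every production with P on the left-hand side, reading each right-hand side left to right until a non-nullable symbol is reached.

FIRST sets of the other non-terminals involved (by the same procedure, iterated to a fixed point):
  FIRST(Y) = { 'a', 'y', ε }

From P → Y y:
  - Y is a non-terminal: add FIRST(Y) \ {ε} = { 'a', 'y' }
    Y is nullable, so continue to the next symbol
  - y is a terminal: add 'y' and stop
From P → ε:
  - ε-production, so ε ∈ FIRST(P)
From P → a:
  - a is a terminal: add 'a' and stop

Collecting: FIRST(P) = { 'a', 'y', ε }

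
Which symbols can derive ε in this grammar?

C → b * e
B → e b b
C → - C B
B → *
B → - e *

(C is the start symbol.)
There are no ε-productions, so no non-terminal can derive ε.
No non-terminals are nullable.

Answer: None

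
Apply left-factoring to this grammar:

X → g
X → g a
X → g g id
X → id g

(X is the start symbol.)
X → g X'
X' → ε
X' → a
X' → g id
X → id g

Left-factoring transforms A → αβ₁ | αβ₂ into A → αA' and A' → β₁ | β₂
(α is the longest common prefix among the alternatives). Repeat until
no nonterminal has two alternatives with a common prefix.

Round 1: X has alternatives sharing prefix 'g'. Introduce X': X → g X'
  Add: X' → ε
  Add: X' → a
  Add: X' → g id

No remaining common prefixes — done.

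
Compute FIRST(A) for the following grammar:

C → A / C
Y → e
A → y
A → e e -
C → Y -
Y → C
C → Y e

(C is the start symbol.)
To compute FIRST(A), examine every production with A on the left-hand side, reading each right-hand side left to right until a non-nullable symbol is reached.

From A → y:
  - y is a terminal: add 'y' and stop
From A → e e -:
  - e is a terminal: add 'e' and stop

Collecting: FIRST(A) = { 'e', 'y' }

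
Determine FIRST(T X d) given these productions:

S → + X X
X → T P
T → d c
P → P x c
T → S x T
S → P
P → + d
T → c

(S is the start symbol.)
{ '+', 'c', 'd' }

FIRST sets of the non-terminals involved (from the grammar, by fixed-point iteration):
  FIRST(T) = { '+', 'c', 'd' }

To compute FIRST(T X d), process the symbols left to right:
Symbol T is a non-terminal. Add FIRST(T) \ {ε} = { '+', 'c', 'd' }
T is not nullable (ε ∉ FIRST(T)), so stop here.
FIRST(T X d) = { '+', 'c', 'd' }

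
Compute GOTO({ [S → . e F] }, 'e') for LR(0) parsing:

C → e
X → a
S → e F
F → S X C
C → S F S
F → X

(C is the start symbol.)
GOTO(I, 'e') = CLOSURE({ [A → αX.β] : [A → α.Xβ] ∈ I, X = 'e' })

Items with dot before 'e', with the dot advanced:
  [S → . e F] → [S → e . F]
Closure of the advanced items:
  [S → e . F] has the dot before F: add [F → . S X C], [F → . X]
  [F → . S X C] has the dot before S: add [S → . e F]
  [F → . X] has the dot before X: add [X → . a]

GOTO = { [F → . S X C], [F → . X], [S → . e F], [S → e . F], [X → . a] }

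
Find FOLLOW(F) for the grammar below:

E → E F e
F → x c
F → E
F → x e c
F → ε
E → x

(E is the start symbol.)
{ 'e' }

To compute FOLLOW(F), find every occurrence of F on a right-hand side N → α F β: add FIRST(β) \ {ε}, and if β is empty or nullable also add FOLLOW(N). Iterate to a fixed point.

In E → E F e: F is followed by e, add FIRST(e) \ {ε} = { 'e' }

Taking the union: FOLLOW(F) = { 'e' }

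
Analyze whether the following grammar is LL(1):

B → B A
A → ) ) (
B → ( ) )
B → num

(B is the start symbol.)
A grammar is LL(1) if for each non-terminal N with multiple productions, the predict sets of those productions are pairwise disjoint, where PREDICT(N → α) = (FIRST(α) \ {ε}) ∪ (FOLLOW(N) if α ⇒* ε).

Relevant sets:
  FIRST(B) = { '(', 'num' }

For B:
  PREDICT(B → B A) = { '(', 'num' }
  PREDICT(B → '(' ')' ')') = { '(' }
  PREDICT(B → num) = { 'num' }
A has a single production, so nothing to check there.

Conflict found: Predict set conflict for B: { '(' }
The grammar is NOT LL(1).

Answer: No. Predict set conflict for B: { '(' }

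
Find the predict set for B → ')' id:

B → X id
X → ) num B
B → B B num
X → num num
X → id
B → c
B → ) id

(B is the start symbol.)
{ ')' }

PREDICT(B → ')' id) = (FIRST(RHS) \ {ε}) ∪ (FOLLOW(B) if ε ∈ FIRST(RHS), i.e. RHS ⇒* ε)
FIRST(')' id) = { ')' }
ε ∉ FIRST(')' id), so FOLLOW(B) is not added.
PREDICT(B → ')' id) = { ')' }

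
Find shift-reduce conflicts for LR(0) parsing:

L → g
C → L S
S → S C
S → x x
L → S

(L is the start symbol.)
A shift-reduce conflict occurs when an LR(0) state has both:
  - a complete (reduce) item [A → α .] (dot at the end), and
  - a shift item [B → β . c γ] (dot before a terminal).

Augment with L' → L and build the canonical LR(0) collection (I0 = CLOSURE({[L' → . L]}), then GOTO on every symbol after a dot until no new states appear). It has 9 states:
  I0: { [L → . S], [L → . g], [L' → . L], [S → . S C], [S → . x x] }  — shift
  I1: { [L' → L .] }  — accept
  I2: { [C → . L S], [L → . S], [L → . g], [L → S .], [S → . S C], [S → . x x], [S → S . C] }  — shift, reduce
  I3: { [L → g .] }  — reduce
  I4: { [S → x . x] }  — shift
  I5: { [S → x x .] }  — reduce
  I6: { [S → S C .] }  — reduce
  I7: { [C → L . S], [S → . S C], [S → . x x] }  — shift
  I8: { [C → . L S], [C → L S .], [L → . S], [L → . g], [S → . S C], [S → . x x], [S → S . C] }  — shift, reduce

I2 contains reduce item [L → S .] and shift items [L → . g], [S → . x x] — shift-reduce conflict.
I8 contains reduce item [C → L S .] and shift items [L → . g], [S → . x x] — shift-reduce conflict.

Answer: Yes — I2: [L → S .] vs [L → . g]; I8: [C → L S .] vs [L → . g]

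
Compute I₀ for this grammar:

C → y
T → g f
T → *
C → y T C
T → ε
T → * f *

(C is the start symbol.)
{ [C → . y T C], [C → . y], [C' → . C] }

First, augment the grammar with C' → C
I₀ = CLOSURE({ [C' → . C] }):
  [C' → . C] has the dot before C: add [C → . y], [C → . y T C]
No further items can be added.

I₀ = { [C → . y T C], [C → . y], [C' → . C] }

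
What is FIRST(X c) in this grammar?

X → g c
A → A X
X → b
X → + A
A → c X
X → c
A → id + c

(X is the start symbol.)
FIRST sets of the non-terminals involved (from the grammar, by fixed-point iteration):
  FIRST(X) = { '+', 'b', 'c', 'g' }

To compute FIRST(X c), process the symbols left to right:
Symbol X is a non-terminal. Add FIRST(X) \ {ε} = { '+', 'b', 'c', 'g' }
X is not nullable (ε ∉ FIRST(X)), so stop here.
FIRST(X c) = { '+', 'b', 'c', 'g' }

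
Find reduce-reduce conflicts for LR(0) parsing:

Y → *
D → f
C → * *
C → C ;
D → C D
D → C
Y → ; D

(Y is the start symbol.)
Augment with Y' → Y and build the canonical LR(0) collection (I0 = CLOSURE({[Y' → . Y]}), then GOTO on every symbol after a dot until no new states appear). It has 11 states:
  I0: { [Y → . *], [Y → . ; D], [Y' → . Y] }  — shift
  I1: { [Y → * .] }  — reduce
  I2: { [C → . * *], [C → . C ;], [D → . C D], [D → . C], [D → . f], [Y → ; . D] }  — shift
  I3: { [Y' → Y .] }  — accept
  I4: { [C → * . *] }  — shift
  I5: { [C → . * *], [C → . C ;], [C → C . ;], [D → . C D], [D → . C], [D → . f], [D → C . D], [D → C .] }  — shift, reduce
  I6: { [Y → ; D .] }  — reduce
  I7: { [D → f .] }  — reduce
  I8: { [C → C ; .] }  — reduce
  I9: { [D → C D .] }  — reduce
  I10: { [C → * * .] }  — reduce

No state contains more than one complete item.

Answer: No reduce-reduce conflicts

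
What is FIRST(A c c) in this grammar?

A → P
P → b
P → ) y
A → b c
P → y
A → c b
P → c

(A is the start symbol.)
{ ')', 'b', 'c', 'y' }

FIRST sets of the non-terminals involved (from the grammar, by fixed-point iteration):
  FIRST(A) = { ')', 'b', 'c', 'y' }

To compute FIRST(A c c), process the symbols left to right:
Symbol A is a non-terminal. Add FIRST(A) \ {ε} = { ')', 'b', 'c', 'y' }
A is not nullable (ε ∉ FIRST(A)), so stop here.
FIRST(A c c) = { ')', 'b', 'c', 'y' }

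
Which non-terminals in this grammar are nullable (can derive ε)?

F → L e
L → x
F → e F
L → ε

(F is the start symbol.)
A non-terminal is nullable if it can derive ε (the empty string): either it has an ε-production, or it has a production whose right-hand side consists entirely of nullable non-terminals.

ε-productions: L → ε
So L is immediately nullable.
No further non-terminal can be added: every production for the remaining non-terminals contains a terminal or a non-nullable non-terminal.
Nullable = { 'L' }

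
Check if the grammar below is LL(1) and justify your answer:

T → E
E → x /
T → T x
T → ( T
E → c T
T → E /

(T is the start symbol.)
A grammar is LL(1) if for each non-terminal N with multiple productions, the predict sets of those productions are pairwise disjoint, where PREDICT(N → α) = (FIRST(α) \ {ε}) ∪ (FOLLOW(N) if α ⇒* ε).

Relevant sets:
  FIRST(E) = { 'c', 'x' }
  FIRST(T) = { '(', 'c', 'x' }

For T:
  PREDICT(T → E) = { 'c', 'x' }
  PREDICT(T → T x) = { '(', 'c', 'x' }
  PREDICT(T → '(' T) = { '(' }
  PREDICT(T → E '/') = { 'c', 'x' }
For E:
  PREDICT(E → x '/') = { 'x' }
  PREDICT(E → c T) = { 'c' }

Conflict found: Predict set conflict for T: { 'c', 'x' }
The grammar is NOT LL(1).

Answer: No. Predict set conflict for T: { 'c', 'x' }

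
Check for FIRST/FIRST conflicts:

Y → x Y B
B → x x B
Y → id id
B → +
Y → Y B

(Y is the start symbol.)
A FIRST/FIRST conflict occurs when two productions N → α and N → β for the same non-terminal have FIRST(α) ∩ FIRST(β) ≠ ∅ (with ε ∈ FIRST of a nullable right-hand side, so two nullable alternatives also conflict).

FIRST sets of the non-terminals at (or reachable through a nullable prefix from) the front of some alternative:
  FIRST(Y) = { 'id', 'x' }

Productions for Y:
  Y → x Y B: FIRST = { 'x' }
  Y → id id: FIRST = { 'id' }
  Y → Y B: FIRST = { 'id', 'x' }
Productions for B:
  B → x x B: FIRST = { 'x' }
  B → +: FIRST = { '+' }

Conflict for Y: Y → x Y B and Y → Y B
  Overlap: { 'x' }
Conflict for Y: Y → id id and Y → Y B
  Overlap: { 'id' }

Answer: Yes. Y → x Y B / Y → Y B on { 'x' }; Y → id id / Y → Y B on { 'id' }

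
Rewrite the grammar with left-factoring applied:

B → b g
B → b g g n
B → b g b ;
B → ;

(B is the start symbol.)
Left-factoring transforms A → αβ₁ | αβ₂ into A → αA' and A' → β₁ | β₂
(α is the longest common prefix among the alternatives). Repeat until
no nonterminal has two alternatives with a common prefix.

Round 1: B has alternatives sharing prefix 'b g'. Introduce B': B → b g B'
  Add: B' → ε
  Add: B' → g n
  Add: B' → b ;

No remaining common prefixes — done.

Resulting grammar:
B → b g B'
B' → ε
B' → g n
B' → b ;
B → ;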